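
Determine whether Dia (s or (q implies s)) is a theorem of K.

Tableau for the negation not Dia (s or (q implies s)):
1. not Dia (s or (q implies s)), w0
The negation has an open branch (countermodel exists).

Not valid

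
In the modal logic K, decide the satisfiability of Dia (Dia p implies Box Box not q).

1. Dia (Dia p implies Box Box not q), 0
2. Dia p implies Box Box not q, 1
3. Box Box not q, 1
Accessibility: 0R1

Satisfiable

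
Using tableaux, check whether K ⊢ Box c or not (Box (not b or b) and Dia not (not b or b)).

Yes, valid

Tableau for the negation not (Box c or not (Box (not b or b) and Dia not (not b or b))):
1. not (Box c or not (Box (not b or b) and Dia not (not b or b))), w0
2. not Box c, w0
3. Box (not b or b) and Dia not (not b or b), w0
4. Box (not b or b), w0
5. Dia not (not b or b), w0
6. not c, w1
7. not b or b, w1
8. b, w1
9. not (not b or b), w2
10. b, w2
11. not b, w2
Accessibility: w0Rw1, w0Rw2
Branch closes: b and not b both at w2.
All branches of the negation close; one closing branch shown above.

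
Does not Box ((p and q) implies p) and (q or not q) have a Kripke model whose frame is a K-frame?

Unsatisfiable

1. not Box ((p and q) implies p) and (q or not q), u
2. not Box ((p and q) implies p), u
3. q or not q, u
4. not q, u
5. not ((p and q) implies p), v
6. p and q, v
7. not p, v
8. p, v
9. q, v
Accessibility: uRv
Branch closes: p and not p both at v.
All branches of the tableau close; one closing branch shown above.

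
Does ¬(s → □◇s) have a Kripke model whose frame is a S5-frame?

1. ¬(s → □◇s), u
2. s, u
3. ¬□◇s, u
4. ¬◇s, v
5. ¬s, u
Accessibility: uRu, uRv, vRu, vRv
Branch closes: s and ¬s both at u.
All branches of the tableau close; one closing branch shown above.

Unsatisfiable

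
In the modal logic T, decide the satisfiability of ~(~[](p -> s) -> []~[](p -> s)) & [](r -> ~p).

Satisfiable (open branch found)

1. ~(~[](p -> s) -> []~[](p -> s)) & [](r -> ~p), u
2. ~(~[](p -> s) -> []~[](p -> s)), u
3. [](r -> ~p), u
4. ~[](p -> s), u
5. ~[]~[](p -> s), u
6. r -> ~p, u
7. ~p, u
8. ~(p -> s), v
9. p, v
10. ~s, v
11. r -> ~p, v
12. ~r, v
13. [](p -> s), w
14. r -> ~p, w
15. p -> s, w
16. ~p, w
17. s, w
Accessibility: uRu, uRv, uRw, vRv, wRw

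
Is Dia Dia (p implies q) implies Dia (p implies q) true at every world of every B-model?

Tableau for the negation not (Dia Dia (p implies q) implies Dia (p implies q)):
1. not (Dia Dia (p implies q) implies Dia (p implies q)), u
2. Dia Dia (p implies q), u
3. not Dia (p implies q), u
4. not (p implies q), u
5. p, u
6. not q, u
7. Dia (p implies q), v
8. not (p implies q), v
9. p, v
10. not q, v
11. p implies q, w
12. q, w
Accessibility: uRu, uRv, vRu, vRv, vRw, wRv, wRw
The negation has an open branch (countermodel exists).

Invalid (countermodel exists)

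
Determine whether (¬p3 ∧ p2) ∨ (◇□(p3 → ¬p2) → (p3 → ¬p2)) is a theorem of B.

Yes, valid

Tableau for the negation ¬((¬p3 ∧ p2) ∨ (◇□(p3 → ¬p2) → (p3 → ¬p2))):
1. ¬((¬p3 ∧ p2) ∨ (◇□(p3 → ¬p2) → (p3 → ¬p2))), u
2. ¬(¬p3 ∧ p2), u
3. ¬(◇□(p3 → ¬p2) → (p3 → ¬p2)), u
4. ◇□(p3 → ¬p2), u
5. ¬(p3 → ¬p2), u
6. p3, u
7. p2, u
8. □(p3 → ¬p2), v
9. p3 → ¬p2, u
10. p3 → ¬p2, v
11. ¬p2, u
Accessibility: uRu, uRv, vRu, vRv
Branch closes: p2 and ¬p2 both at u.
All branches of the negation close; one closing branch shown above.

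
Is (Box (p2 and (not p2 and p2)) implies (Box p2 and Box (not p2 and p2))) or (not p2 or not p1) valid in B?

Tableau for the negation not ((Box (p2 and (not p2 and p2)) implies (Box p2 and Box (not p2 and p2))) or (not p2 or not p1)):
1. not ((Box (p2 and (not p2 and p2)) implies (Box p2 and Box (not p2 and p2))) or (not p2 or not p1)), u
2. not (Box (p2 and (not p2 and p2)) implies (Box p2 and Box (not p2 and p2))), u
3. not (not p2 or not p1), u
4. Box (p2 and (not p2 and p2)), u
5. not (Box p2 and Box (not p2 and p2)), u
6. p2, u
7. p1, u
8. p2 and (not p2 and p2), u
9. not p2 and p2, u
10. not p2, u
Accessibility: uRu
Branch closes: p2 and not p2 both at u.
Every branch of the negation's tableau closes; the branch above is one of them.

Valid in B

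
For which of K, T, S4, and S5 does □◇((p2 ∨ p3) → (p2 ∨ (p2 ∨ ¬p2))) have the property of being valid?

K-tableau for the negation ¬□◇((p2 ∨ p3) → (p2 ∨ (p2 ∨ ¬p2))):
1. ¬□◇((p2 ∨ p3) → (p2 ∨ (p2 ∨ ¬p2))), 0
2. ¬◇((p2 ∨ p3) → (p2 ∨ (p2 ∨ ¬p2))), 1
Accessibility: 0R1
Complete open branch: countermodel on a K-frame, so not valid in K.
T-tableau for the negation ¬□◇((p2 ∨ p3) → (p2 ∨ (p2 ∨ ¬p2))):
1. ¬□◇((p2 ∨ p3) → (p2 ∨ (p2 ∨ ¬p2))), 0
2. ¬◇((p2 ∨ p3) → (p2 ∨ (p2 ∨ ¬p2))), 1
3. ¬((p2 ∨ p3) → (p2 ∨ (p2 ∨ ¬p2))), 1
4. p2 ∨ p3, 1
5. ¬(p2 ∨ (p2 ∨ ¬p2)), 1
6. ¬p2, 1
7. ¬(p2 ∨ ¬p2), 1
8. p2, 1
Accessibility: 0R0, 0R1, 1R1
Branch closes: p2 and ¬p2 both at 1.
Every branch closes (one shown): valid in T, hence also in S4, S5 (every theorem of T is a theorem of S4 and S5).

T, S4, S5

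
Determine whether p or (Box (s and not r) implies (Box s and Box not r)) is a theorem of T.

Tableau for the negation not (p or (Box (s and not r) implies (Box s and Box not r))):
1. not (p or (Box (s and not r) implies (Box s and Box not r))), w0
2. not p, w0
3. not (Box (s and not r) implies (Box s and Box not r)), w0
4. Box (s and not r), w0
5. not (Box s and Box not r), w0
6. s and not r, w0
7. s, w0
8. not r, w0
9. not Box not r, w0
10. r, w1
11. s and not r, w1
12. s, w1
13. not r, w1
Accessibility: w0Rw0, w0Rw1, w1Rw1
Branch closes: r and not r both at w1.
All branches of the negation close; one closing branch shown above.

Yes, valid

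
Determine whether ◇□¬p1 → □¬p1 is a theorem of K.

Tableau for the negation ¬(◇□¬p1 → □¬p1):
1. ¬(◇□¬p1 → □¬p1), w0
2. ◇□¬p1, w0
3. ¬□¬p1, w0
4. □¬p1, w1
5. p1, w2
Accessibility: w0Rw1, w0Rw2
The negation has an open branch (countermodel exists).

No, not valid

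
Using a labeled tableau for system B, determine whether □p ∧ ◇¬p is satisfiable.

1. □p ∧ ◇¬p, w0
2. □p, w0
3. ◇¬p, w0
4. p, w0
5. ¬p, w1
6. p, w1
Accessibility: w0Rw0, w0Rw1, w1Rw0, w1Rw1
Branch closes: p and ¬p both at w1.
(One branch shown.) All branches close.

Unsatisfiable (every branch closes)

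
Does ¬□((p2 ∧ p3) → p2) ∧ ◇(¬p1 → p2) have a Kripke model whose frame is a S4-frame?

Unsatisfiable (every branch closes)

1. ¬□((p2 ∧ p3) → p2) ∧ ◇(¬p1 → p2), 0
2. ¬□((p2 ∧ p3) → p2), 0   [∧-rule on 1]
3. ◇(¬p1 → p2), 0   [∧-rule on 1]
4. ¬((p2 ∧ p3) → p2), 1   [¬□-rule on 2: fresh world 1, 0R1]
5. p2 ∧ p3, 1   [¬→-rule on 4]
6. ¬p2, 1   [¬→-rule on 4]
7. p2, 1   [∧-rule on 5]
8. p3, 1   [∧-rule on 5]
Accessibility: 0R0, 0R1, 1R1
Branch closes: p2 and ¬p2 both at 1.
(One branch shown.) All branches close.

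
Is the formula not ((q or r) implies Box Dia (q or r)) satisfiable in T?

Yes, satisfiable

1. not ((q or r) implies Box Dia (q or r)), u
2. q or r, u   [neg-implies-rule on 1]
3. not Box Dia (q or r), u   [neg-implies-rule on 1]
4. r, u   [or-rule on 2 (branches; this branch)]
5. not Dia (q or r), v   [neg-Box-rule on 3: fresh world v, uRv]
6. not (q or r), v   [neg-Dia-rule on 5 via vRv]
7. not q, v   [neg-or-rule on 6]
8. not r, v   [neg-or-rule on 6]
Accessibility: uRu, uRv, vRv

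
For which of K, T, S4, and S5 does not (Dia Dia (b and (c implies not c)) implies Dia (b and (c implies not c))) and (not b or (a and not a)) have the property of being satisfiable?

K, T

S4-tableau for the formula:
1. not (Dia Dia (b and (c implies not c)) implies Dia (b and (c implies not c))) and (not b or (a and not a)), w0
2. not (Dia Dia (b and (c implies not c)) implies Dia (b and (c implies not c))), w0
3. not b or (a and not a), w0
4. Dia Dia (b and (c implies not c)), w0
5. not Dia (b and (c implies not c)), w0
6. not (b and (c implies not c)), w0
7. not b, w0
8. not (c implies not c), w0
9. c, w0
10. Dia (b and (c implies not c)), w1
11. not (b and (c implies not c)), w1
12. not (c implies not c), w1
13. c, w1
14. b and (c implies not c), w2
15. b, w2
16. c implies not c, w2
17. not (b and (c implies not c)), w2
18. not c, w2
19. not (c implies not c), w2
20. c, w2
Accessibility: w0Rw0, w0Rw1, w0Rw2, w1Rw1, w1Rw2, w2Rw2
Branch closes: c and not c both at w2.
Every branch closes (one shown): unsatisfiable in S4, hence also in S5 (every S5-frame is an S4-frame).
T-tableau for the formula:
1. not (Dia Dia (b and (c implies not c)) implies Dia (b and (c implies not c))) and (not b or (a and not a)), w0
2. not (Dia Dia (b and (c implies not c)) implies Dia (b and (c implies not c))), w0
3. not b or (a and not a), w0
4. Dia Dia (b and (c implies not c)), w0
5. not Dia (b and (c implies not c)), w0
6. not (b and (c implies not c)), w0
7. not b, w0
8. not (c implies not c), w0
9. c, w0
10. Dia (b and (c implies not c)), w1
11. not (b and (c implies not c)), w1
12. not (c implies not c), w1
13. c, w1
14. b and (c implies not c), w2
15. b, w2
16. c implies not c, w2
17. not c, w2
Accessibility: w0Rw0, w0Rw1, w1Rw1, w1Rw2, w2Rw2
Complete open branch: satisfiable in T, hence also in K (this T-model is also a K-model).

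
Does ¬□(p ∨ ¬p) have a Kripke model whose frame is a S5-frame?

Unsatisfiable (every branch closes)

1. ¬□(p ∨ ¬p), u
2. ¬(p ∨ ¬p), v
3. ¬p, v
4. p, v
Accessibility: uRu, uRv, vRu, vRv
Branch closes: p and ¬p both at v.
Every branch closes; the branch above is one of them.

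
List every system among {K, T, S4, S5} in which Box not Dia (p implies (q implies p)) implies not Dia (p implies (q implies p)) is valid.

K-tableau for the negation not (Box not Dia (p implies (q implies p)) implies not Dia (p implies (q implies p))):
1. not (Box not Dia (p implies (q implies p)) implies not Dia (p implies (q implies p))), 0
2. Box not Dia (p implies (q implies p)), 0
3. Dia (p implies (q implies p)), 0
4. p implies (q implies p), 1
5. not Dia (p implies (q implies p)), 1
6. q implies p, 1
7. p, 1
Accessibility: 0R1
Complete open branch: countermodel on a K-frame, so not valid in K.
T-tableau for the negation not (Box not Dia (p implies (q implies p)) implies not Dia (p implies (q implies p))):
1. not (Box not Dia (p implies (q implies p)) implies not Dia (p implies (q implies p))), 0
2. Box not Dia (p implies (q implies p)), 0
3. Dia (p implies (q implies p)), 0
4. not Dia (p implies (q implies p)), 0
5. not (p implies (q implies p)), 0
6. p, 0
7. not (q implies p), 0
8. q, 0
9. not p, 0
Accessibility: 0R0
Branch closes: p and not p both at 0.
Every branch closes (one shown): valid in T, hence also in S4, S5 (every theorem of T is a theorem of S4 and S5).

T, S4, S5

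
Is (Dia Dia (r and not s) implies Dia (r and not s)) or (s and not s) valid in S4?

Yes, valid

Tableau for the negation not ((Dia Dia (r and not s) implies Dia (r and not s)) or (s and not s)):
1. not ((Dia Dia (r and not s) implies Dia (r and not s)) or (s and not s)), w0
2. not (Dia Dia (r and not s) implies Dia (r and not s)), w0   [neg-or-rule on 1]
3. not (s and not s), w0   [neg-or-rule on 1]
4. Dia Dia (r and not s), w0   [neg-implies-rule on 2]
5. not Dia (r and not s), w0   [neg-implies-rule on 2]
6. not (r and not s), w0   [neg-Dia-rule on 5 via w0Rw0]
7. s, w0   [neg-and-rule on 3 (branches; this branch)]
8. Dia (r and not s), w1   [Dia-rule on 4: fresh world w1, w0Rw1]
9. not (r and not s), w1   [neg-Dia-rule on 5 via w0Rw1]
10. s, w1   [neg-and-rule on 9 (branches; this branch)]
11. r and not s, w2   [Dia-rule on 8: fresh world w2, w1Rw2]
12. r, w2   [and-rule on 11]
13. not s, w2   [and-rule on 11]
14. not (r and not s), w2   [neg-Dia-rule on 5 via w0Rw2]
15. s, w2   [neg-and-rule on 14 (branches; this branch)]
Accessibility: w0Rw0, w0Rw1, w0Rw2, w1Rw1, w1Rw2, w2Rw2
Branch closes: s and not s both at w2.
Every branch of the negation's tableau closes; the branch above is one of them.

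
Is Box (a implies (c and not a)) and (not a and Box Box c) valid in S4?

Not valid

Tableau for the negation not (Box (a implies (c and not a)) and (not a and Box Box c)):
1. not (Box (a implies (c and not a)) and (not a and Box Box c)), 0
2. not (not a and Box Box c), 0
3. not Box Box c, 0
4. not Box c, 1
5. not c, 2
Accessibility: 0R0, 0R1, 0R2, 1R1, 1R2, 2R2
The negation has an open branch (countermodel exists).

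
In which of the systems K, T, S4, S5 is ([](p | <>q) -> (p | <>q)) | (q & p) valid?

T, S4, S5

K-tableau for the negation ~(([](p | <>q) -> (p | <>q)) | (q & p)):
1. ~(([](p | <>q) -> (p | <>q)) | (q & p)), w0
2. ~([](p | <>q) -> (p | <>q)), w0
3. ~(q & p), w0
4. [](p | <>q), w0
5. ~(p | <>q), w0
6. ~p, w0
7. ~<>q, w0
Complete open branch: countermodel on a K-frame, so not valid in K.
T-tableau for the negation ~(([](p | <>q) -> (p | <>q)) | (q & p)):
1. ~(([](p | <>q) -> (p | <>q)) | (q & p)), w0
2. ~([](p | <>q) -> (p | <>q)), w0
3. ~(q & p), w0
4. [](p | <>q), w0
5. ~(p | <>q), w0
6. ~p, w0
7. ~<>q, w0
8. p | <>q, w0
9. ~q, w0
10. <>q, w0
11. q, w1
12. p | <>q, w1
13. ~q, w1
Accessibility: w0Rw0, w0Rw1, w1Rw1
Branch closes: q and ~q both at w1.
Every branch closes (one shown): valid in T, hence also in S4, S5 (every theorem of T is a theorem of S4 and S5).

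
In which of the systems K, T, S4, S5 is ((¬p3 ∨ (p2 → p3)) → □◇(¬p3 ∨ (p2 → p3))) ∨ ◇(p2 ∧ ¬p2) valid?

K-tableau for the negation ¬(((¬p3 ∨ (p2 → p3)) → □◇(¬p3 ∨ (p2 → p3))) ∨ ◇(p2 ∧ ¬p2)):
1. ¬(((¬p3 ∨ (p2 → p3)) → □◇(¬p3 ∨ (p2 → p3))) ∨ ◇(p2 ∧ ¬p2)), 0
2. ¬((¬p3 ∨ (p2 → p3)) → □◇(¬p3 ∨ (p2 → p3))), 0
3. ¬◇(p2 ∧ ¬p2), 0
4. ¬p3 ∨ (p2 → p3), 0
5. ¬□◇(¬p3 ∨ (p2 → p3)), 0
6. p2 → p3, 0
7. p3, 0
8. ¬◇(¬p3 ∨ (p2 → p3)), 1
9. ¬(p2 ∧ ¬p2), 1
10. p2, 1
Accessibility: 0R1
Complete open branch: countermodel on a K-frame, so not valid in K.
T-tableau for the negation ¬(((¬p3 ∨ (p2 → p3)) → □◇(¬p3 ∨ (p2 → p3))) ∨ ◇(p2 ∧ ¬p2)):
1. ¬(((¬p3 ∨ (p2 → p3)) → □◇(¬p3 ∨ (p2 → p3))) ∨ ◇(p2 ∧ ¬p2)), 0
2. ¬((¬p3 ∨ (p2 → p3)) → □◇(¬p3 ∨ (p2 → p3))), 0
3. ¬◇(p2 ∧ ¬p2), 0
4. ¬p3 ∨ (p2 → p3), 0
5. ¬□◇(¬p3 ∨ (p2 → p3)), 0
6. ¬(p2 ∧ ¬p2), 0
7. p2 → p3, 0
8. p2, 0
9. p3, 0
10. ¬◇(¬p3 ∨ (p2 → p3)), 1
11. ¬(p2 ∧ ¬p2), 1
12. ¬(¬p3 ∨ (p2 → p3)), 1
13. p3, 1
14. ¬(p2 → p3), 1
15. p2, 1
16. ¬p3, 1
Accessibility: 0R0, 0R1, 1R1
Branch closes: p3 and ¬p3 both at 1.
Every branch closes (one shown): valid in T, hence also in S4, S5 (every theorem of T is a theorem of S4 and S5).

T, S4, S5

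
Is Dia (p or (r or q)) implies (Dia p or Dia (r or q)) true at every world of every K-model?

Tableau for the negation not (Dia (p or (r or q)) implies (Dia p or Dia (r or q))):
1. not (Dia (p or (r or q)) implies (Dia p or Dia (r or q))), w0
2. Dia (p or (r or q)), w0
3. not (Dia p or Dia (r or q)), w0
4. not Dia p, w0
5. not Dia (r or q), w0
6. p or (r or q), w1
7. not p, w1
8. not (r or q), w1
9. not r, w1
10. not q, w1
11. r or q, w1
12. q, w1
Accessibility: w0Rw1
Branch closes: q and not q both at w1.
Every branch of the negation's tableau closes; the branch above is one of them.

Valid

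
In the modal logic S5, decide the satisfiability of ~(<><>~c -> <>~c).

1. ~(<><>~c -> <>~c), 0
2. <><>~c, 0
3. ~<>~c, 0
4. c, 0
5. <>~c, 1
6. c, 1
7. ~c, 2
8. c, 2
Accessibility: 0R0, 0R1, 0R2, 1R0, 1R1, 1R2, 2R0, 2R1, 2R2
Branch closes: c and ~c both at 2.
(One branch shown.) All branches close.

No, unsatisfiable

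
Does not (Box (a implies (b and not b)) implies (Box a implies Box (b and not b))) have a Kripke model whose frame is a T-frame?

No, unsatisfiable

1. not (Box (a implies (b and not b)) implies (Box a implies Box (b and not b))), 0
2. Box (a implies (b and not b)), 0
3. not (Box a implies Box (b and not b)), 0
4. Box a, 0
5. not Box (b and not b), 0
6. a implies (b and not b), 0
7. a, 0
8. b and not b, 0
9. b, 0
10. not b, 0
Accessibility: 0R0
Branch closes: b and not b both at 0.
Every branch closes; the branch above is one of them.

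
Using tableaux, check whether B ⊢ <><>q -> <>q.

Tableau for the negation ~(<><>q -> <>q):
1. ~(<><>q -> <>q), 0
2. <><>q, 0
3. ~<>q, 0
4. ~q, 0
5. <>q, 1
6. ~q, 1
7. q, 2
Accessibility: 0R0, 0R1, 1R0, 1R1, 1R2, 2R1, 2R2
The negation has an open branch (countermodel exists).

Not valid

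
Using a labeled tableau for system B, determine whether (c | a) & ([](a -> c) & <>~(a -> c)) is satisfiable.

1. (c | a) & ([](a -> c) & <>~(a -> c)), u
2. c | a, u
3. [](a -> c) & <>~(a -> c), u
4. [](a -> c), u
5. <>~(a -> c), u
6. a -> c, u
7. a, u
8. c, u
9. ~(a -> c), v
10. a, v
11. ~c, v
12. a -> c, v
13. c, v
Accessibility: uRu, uRv, vRu, vRv
Branch closes: c and ~c both at v.
(One branch shown.) All branches close.

Unsatisfiable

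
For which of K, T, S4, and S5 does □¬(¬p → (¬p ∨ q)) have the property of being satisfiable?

K

K-tableau for the formula:
1. □¬(¬p → (¬p ∨ q)), 0
Complete open branch: satisfiable in K.
T-tableau for the formula:
1. □¬(¬p → (¬p ∨ q)), 0
2. ¬(¬p → (¬p ∨ q)), 0
3. ¬p, 0
4. ¬(¬p ∨ q), 0
5. p, 0
6. ¬q, 0
Accessibility: 0R0
Branch closes: p and ¬p both at 0.
Every branch closes (one shown): unsatisfiable in T, hence also in S4, S5 (every S4/S5-frame is a T-frame).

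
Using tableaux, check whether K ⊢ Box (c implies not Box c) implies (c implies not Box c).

Tableau for the negation not (Box (c implies not Box c) implies (c implies not Box c)):
1. not (Box (c implies not Box c) implies (c implies not Box c)), u
2. Box (c implies not Box c), u   [neg-implies-rule on 1]
3. not (c implies not Box c), u   [neg-implies-rule on 1]
4. c, u   [neg-implies-rule on 3]
5. Box c, u   [neg-implies-rule on 3]
The negation has an open branch (countermodel exists).

No, not valid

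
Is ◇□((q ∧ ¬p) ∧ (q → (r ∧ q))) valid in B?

Invalid (countermodel exists)

Tableau for the negation ¬◇□((q ∧ ¬p) ∧ (q → (r ∧ q))):
1. ¬◇□((q ∧ ¬p) ∧ (q → (r ∧ q))), 0
2. ¬□((q ∧ ¬p) ∧ (q → (r ∧ q))), 0   [¬◇-rule on 1 via 0R0]
3. ¬((q ∧ ¬p) ∧ (q → (r ∧ q))), 1   [¬□-rule on 2: fresh world 1, 0R1]
4. ¬□((q ∧ ¬p) ∧ (q → (r ∧ q))), 1   [¬◇-rule on 1 via 0R1]
5. ¬(q → (r ∧ q)), 1   [¬∧-rule on 3 (branches; this branch)]
6. q, 1   [¬→-rule on 5]
7. ¬(r ∧ q), 1   [¬→-rule on 5]
8. ¬r, 1   [¬∧-rule on 7 (branches; this branch)]
9. ¬((q ∧ ¬p) ∧ (q → (r ∧ q))), 2   [¬□-rule on 4: fresh world 2, 1R2]
10. ¬(q → (r ∧ q)), 2   [¬∧-rule on 9 (branches; this branch)]
11. q, 2   [¬→-rule on 10]
12. ¬(r ∧ q), 2   [¬→-rule on 10]
13. ¬r, 2   [¬∧-rule on 12 (branches; this branch)]
Accessibility: 0R0, 0R1, 1R0, 1R1, 1R2, 2R1, 2R2
The negation has an open branch (countermodel exists).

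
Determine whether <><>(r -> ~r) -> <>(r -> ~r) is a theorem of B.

Invalid (countermodel exists)

Tableau for the negation ~(<><>(r -> ~r) -> <>(r -> ~r)):
1. ~(<><>(r -> ~r) -> <>(r -> ~r)), u
2. <><>(r -> ~r), u   [~->-rule on 1]
3. ~<>(r -> ~r), u   [~->-rule on 1]
4. ~(r -> ~r), u   [~<>-rule on 3 via uRu]
5. r, u   [~->-rule on 4]
6. <>(r -> ~r), v   [<>-rule on 2: fresh world v, uRv]
7. ~(r -> ~r), v   [~<>-rule on 3 via uRv]
8. r, v   [~->-rule on 7]
9. r -> ~r, w   [<>-rule on 6: fresh world w, vRw]
10. ~r, w   [->-rule on 9 (branches; this branch)]
Accessibility: uRu, uRv, vRu, vRv, vRw, wRv, wRw
The negation has an open branch (countermodel exists).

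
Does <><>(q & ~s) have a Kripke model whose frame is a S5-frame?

Satisfiable

1. <><>(q & ~s), u
2. <>(q & ~s), v   [<>-rule on 1: fresh world v, uRv]
3. q & ~s, w   [<>-rule on 2: fresh world w, vRw]
4. q, w   [&-rule on 3]
5. ~s, w   [&-rule on 3]
Accessibility: uRu, uRv, uRw, vRu, vRv, vRw, wRu, wRv, wRw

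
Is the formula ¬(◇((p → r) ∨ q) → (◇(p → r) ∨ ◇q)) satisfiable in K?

Unsatisfiable (every branch closes)

1. ¬(◇((p → r) ∨ q) → (◇(p → r) ∨ ◇q)), u
2. ◇((p → r) ∨ q), u   [¬→-rule on 1]
3. ¬(◇(p → r) ∨ ◇q), u   [¬→-rule on 1]
4. ¬◇(p → r), u   [¬∨-rule on 3]
5. ¬◇q, u   [¬∨-rule on 3]
6. (p → r) ∨ q, v   [◇-rule on 2: fresh world v, uRv]
7. ¬(p → r), v   [¬◇-rule on 4 via uRv]
8. p, v   [¬→-rule on 7]
9. ¬r, v   [¬→-rule on 7]
10. ¬q, v   [¬◇-rule on 5 via uRv]
11. p → r, v   [∨-rule on 6 (branches; this branch)]
12. r, v   [→-rule on 11 (branches; this branch)]
Accessibility: uRv
Branch closes: r and ¬r both at v.
(One branch shown.) All branches close.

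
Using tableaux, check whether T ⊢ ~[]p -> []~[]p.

Tableau for the negation ~(~[]p -> []~[]p):
1. ~(~[]p -> []~[]p), w0
2. ~[]p, w0   [~->-rule on 1]
3. ~[]~[]p, w0   [~->-rule on 1]
4. ~p, w1   [~[]-rule on 2: fresh world w1, w0Rw1]
5. []p, w2   [~[]-rule on 3: fresh world w2, w0Rw2]
6. p, w2   [[]-rule on 5 via w2Rw2]
Accessibility: w0Rw0, w0Rw1, w0Rw2, w1Rw1, w2Rw2
The negation has an open branch (countermodel exists).

Invalid (countermodel exists)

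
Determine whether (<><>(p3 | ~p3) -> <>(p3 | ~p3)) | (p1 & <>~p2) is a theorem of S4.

Tableau for the negation ~((<><>(p3 | ~p3) -> <>(p3 | ~p3)) | (p1 & <>~p2)):
1. ~((<><>(p3 | ~p3) -> <>(p3 | ~p3)) | (p1 & <>~p2)), w0
2. ~(<><>(p3 | ~p3) -> <>(p3 | ~p3)), w0
3. ~(p1 & <>~p2), w0
4. <><>(p3 | ~p3), w0
5. ~<>(p3 | ~p3), w0
6. ~(p3 | ~p3), w0
7. ~p3, w0
8. p3, w0
Accessibility: w0Rw0
Branch closes: p3 and ~p3 both at w0.
All branches of the negation close; one closing branch shown above.

Yes, valid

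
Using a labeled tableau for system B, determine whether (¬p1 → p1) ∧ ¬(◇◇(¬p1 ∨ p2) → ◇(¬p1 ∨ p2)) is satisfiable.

Satisfiable (open branch found)

1. (¬p1 → p1) ∧ ¬(◇◇(¬p1 ∨ p2) → ◇(¬p1 ∨ p2)), u
2. ¬p1 → p1, u
3. ¬(◇◇(¬p1 ∨ p2) → ◇(¬p1 ∨ p2)), u
4. ◇◇(¬p1 ∨ p2), u
5. ¬◇(¬p1 ∨ p2), u
6. ¬(¬p1 ∨ p2), u
7. p1, u
8. ¬p2, u
9. ◇(¬p1 ∨ p2), v
10. ¬(¬p1 ∨ p2), v
11. p1, v
12. ¬p2, v
13. ¬p1 ∨ p2, w
14. p2, w
Accessibility: uRu, uRv, vRu, vRv, vRw, wRv, wRw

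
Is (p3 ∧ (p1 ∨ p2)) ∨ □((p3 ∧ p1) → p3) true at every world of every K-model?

Tableau for the negation ¬((p3 ∧ (p1 ∨ p2)) ∨ □((p3 ∧ p1) → p3)):
1. ¬((p3 ∧ (p1 ∨ p2)) ∨ □((p3 ∧ p1) → p3)), 0
2. ¬(p3 ∧ (p1 ∨ p2)), 0
3. ¬□((p3 ∧ p1) → p3), 0
4. ¬(p1 ∨ p2), 0
5. ¬p1, 0
6. ¬p2, 0
7. ¬((p3 ∧ p1) → p3), 1
8. p3 ∧ p1, 1
9. ¬p3, 1
10. p3, 1
11. p1, 1
Accessibility: 0R1
Branch closes: p3 and ¬p3 both at 1.
Every branch of the negation's tableau closes; the branch above is one of them.

Valid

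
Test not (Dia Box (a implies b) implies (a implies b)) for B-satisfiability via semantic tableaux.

1. not (Dia Box (a implies b) implies (a implies b)), w0
2. Dia Box (a implies b), w0   [neg-implies-rule on 1]
3. not (a implies b), w0   [neg-implies-rule on 1]
4. a, w0   [neg-implies-rule on 3]
5. not b, w0   [neg-implies-rule on 3]
6. Box (a implies b), w1   [Dia-rule on 2: fresh world w1, w0Rw1]
7. a implies b, w0   [Box-rule on 6 via w1Rw0]
8. a implies b, w1   [Box-rule on 6 via w1Rw1]
9. b, w0   [implies-rule on 7 (branches; this branch)]
Accessibility: w0Rw0, w0Rw1, w1Rw0, w1Rw1
Branch closes: b and not b both at w0.
All branches of the tableau close; one closing branch shown above.

Unsatisfiable (every branch closes)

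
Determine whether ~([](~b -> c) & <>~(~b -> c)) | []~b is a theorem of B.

Yes, valid

Tableau for the negation ~(~([](~b -> c) & <>~(~b -> c)) | []~b):
1. ~(~([](~b -> c) & <>~(~b -> c)) | []~b), u
2. [](~b -> c) & <>~(~b -> c), u
3. ~[]~b, u
4. [](~b -> c), u
5. <>~(~b -> c), u
6. ~b -> c, u
7. c, u
8. b, v
9. ~b -> c, v
10. c, v
11. ~(~b -> c), w
12. ~b, w
13. ~c, w
14. ~b -> c, w
15. c, w
Accessibility: uRu, uRv, uRw, vRu, vRv, wRu, wRw
Branch closes: c and ~c both at w.
Every branch of the negation's tableau closes; the branch above is one of them.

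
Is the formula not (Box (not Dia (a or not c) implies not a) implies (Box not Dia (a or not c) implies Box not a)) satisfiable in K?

Unsatisfiable

1. not (Box (not Dia (a or not c) implies not a) implies (Box not Dia (a or not c) implies Box not a)), u
2. Box (not Dia (a or not c) implies not a), u   [neg-implies-rule on 1]
3. not (Box not Dia (a or not c) implies Box not a), u   [neg-implies-rule on 1]
4. Box not Dia (a or not c), u   [neg-implies-rule on 3]
5. not Box not a, u   [neg-implies-rule on 3]
6. a, v   [neg-Box-rule on 5: fresh world v, uRv]
7. not Dia (a or not c) implies not a, v   [Box-rule on 2 via uRv]
8. not Dia (a or not c), v   [Box-rule on 4 via uRv]
9. Dia (a or not c), v   [implies-rule on 7 (branches; this branch)]
10. a or not c, w   [Dia-rule on 9: fresh world w, vRw]
11. not (a or not c), w   [neg-Dia-rule on 8 via vRw]
12. not a, w   [neg-or-rule on 11]
13. c, w   [neg-or-rule on 11]
14. not c, w   [or-rule on 10 (branches; this branch)]
Accessibility: uRv, vRw
Branch closes: c and not c both at w.
Every branch closes; the branch above is one of them.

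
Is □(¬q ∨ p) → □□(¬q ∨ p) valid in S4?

Tableau for the negation ¬(□(¬q ∨ p) → □□(¬q ∨ p)):
1. ¬(□(¬q ∨ p) → □□(¬q ∨ p)), 0
2. □(¬q ∨ p), 0
3. ¬□□(¬q ∨ p), 0
4. ¬q ∨ p, 0
5. p, 0
6. ¬□(¬q ∨ p), 1
7. ¬q ∨ p, 1
8. p, 1
9. ¬(¬q ∨ p), 2
10. q, 2
11. ¬p, 2
12. ¬q ∨ p, 2
13. p, 2
Accessibility: 0R0, 0R1, 0R2, 1R1, 1R2, 2R2
Branch closes: p and ¬p both at 2.
All branches of the negation close; one closing branch shown above.

Yes, valid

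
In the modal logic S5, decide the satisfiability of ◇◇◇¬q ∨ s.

1. ◇◇◇¬q ∨ s, 0
2. s, 0
Accessibility: 0R0

Satisfiable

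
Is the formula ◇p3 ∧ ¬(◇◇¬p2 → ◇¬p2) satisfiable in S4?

Unsatisfiable

1. ◇p3 ∧ ¬(◇◇¬p2 → ◇¬p2), u
2. ◇p3, u
3. ¬(◇◇¬p2 → ◇¬p2), u
4. ◇◇¬p2, u
5. ¬◇¬p2, u
6. p2, u
7. p3, v
8. p2, v
9. ◇¬p2, w
10. p2, w
11. ¬p2, x
12. p2, x
Accessibility: uRu, uRv, uRw, uRx, vRv, wRw, wRx, xRx
Branch closes: p2 and ¬p2 both at x.
All branches of the tableau close; one closing branch shown above.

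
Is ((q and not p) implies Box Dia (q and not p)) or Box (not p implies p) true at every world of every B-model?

Yes, valid

Tableau for the negation not (((q and not p) implies Box Dia (q and not p)) or Box (not p implies p)):
1. not (((q and not p) implies Box Dia (q and not p)) or Box (not p implies p)), u
2. not ((q and not p) implies Box Dia (q and not p)), u
3. not Box (not p implies p), u
4. q and not p, u
5. not Box Dia (q and not p), u
6. q, u
7. not p, u
8. not (not p implies p), v
9. not p, v
10. not Dia (q and not p), w
11. not (q and not p), u
12. not (q and not p), w
13. p, u
Accessibility: uRu, uRv, uRw, vRu, vRv, wRu, wRw
Branch closes: p and not p both at u.
All branches of the negation close; one closing branch shown above.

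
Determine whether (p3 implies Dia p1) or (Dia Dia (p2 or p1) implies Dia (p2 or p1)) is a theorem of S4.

Tableau for the negation not ((p3 implies Dia p1) or (Dia Dia (p2 or p1) implies Dia (p2 or p1))):
1. not ((p3 implies Dia p1) or (Dia Dia (p2 or p1) implies Dia (p2 or p1))), w0
2. not (p3 implies Dia p1), w0
3. not (Dia Dia (p2 or p1) implies Dia (p2 or p1)), w0
4. p3, w0
5. not Dia p1, w0
6. Dia Dia (p2 or p1), w0
7. not Dia (p2 or p1), w0
8. not p1, w0
9. not (p2 or p1), w0
10. not p2, w0
11. Dia (p2 or p1), w1
12. not p1, w1
13. not (p2 or p1), w1
14. not p2, w1
15. p2 or p1, w2
16. not p1, w2
17. not (p2 or p1), w2
18. not p2, w2
19. p1, w2
Accessibility: w0Rw0, w0Rw1, w0Rw2, w1Rw1, w1Rw2, w2Rw2
Branch closes: p1 and not p1 both at w2.
All branches of the negation close; one closing branch shown above.

Valid in S4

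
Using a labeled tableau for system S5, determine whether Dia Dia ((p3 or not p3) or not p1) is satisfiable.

Satisfiable

1. Dia Dia ((p3 or not p3) or not p1), w0
2. Dia ((p3 or not p3) or not p1), w1   [Dia-rule on 1: fresh world w1, w0Rw1]
3. (p3 or not p3) or not p1, w2   [Dia-rule on 2: fresh world w2, w1Rw2]
4. not p1, w2   [or-rule on 3 (branches; this branch)]
Accessibility: w0Rw0, w0Rw1, w0Rw2, w1Rw0, w1Rw1, w1Rw2, w2Rw0, w2Rw1, w2Rw2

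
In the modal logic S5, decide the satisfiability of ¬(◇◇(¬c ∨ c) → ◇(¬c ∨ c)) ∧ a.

1. ¬(◇◇(¬c ∨ c) → ◇(¬c ∨ c)) ∧ a, 0
2. ¬(◇◇(¬c ∨ c) → ◇(¬c ∨ c)), 0   [∧-rule on 1]
3. a, 0   [∧-rule on 1]
4. ◇◇(¬c ∨ c), 0   [¬→-rule on 2]
5. ¬◇(¬c ∨ c), 0   [¬→-rule on 2]
6. ¬(¬c ∨ c), 0   [¬◇-rule on 5 via 0R0]
7. c, 0   [¬∨-rule on 6]
8. ¬c, 0   [¬∨-rule on 6]
Accessibility: 0R0
Branch closes: c and ¬c both at 0.
(One branch shown.) All branches close.

Unsatisfiable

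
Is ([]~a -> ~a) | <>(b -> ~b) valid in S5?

Valid in S5

Tableau for the negation ~(([]~a -> ~a) | <>(b -> ~b)):
1. ~(([]~a -> ~a) | <>(b -> ~b)), w0
2. ~([]~a -> ~a), w0   [~|-rule on 1]
3. ~<>(b -> ~b), w0   [~|-rule on 1]
4. []~a, w0   [~->-rule on 2]
5. a, w0   [~->-rule on 2]
6. ~(b -> ~b), w0   [~<>-rule on 3 via w0Rw0]
7. b, w0   [~->-rule on 6]
8. ~a, w0   [[]-rule on 4 via w0Rw0]
Accessibility: w0Rw0
Branch closes: a and ~a both at w0.
All branches of the negation close; one closing branch shown above.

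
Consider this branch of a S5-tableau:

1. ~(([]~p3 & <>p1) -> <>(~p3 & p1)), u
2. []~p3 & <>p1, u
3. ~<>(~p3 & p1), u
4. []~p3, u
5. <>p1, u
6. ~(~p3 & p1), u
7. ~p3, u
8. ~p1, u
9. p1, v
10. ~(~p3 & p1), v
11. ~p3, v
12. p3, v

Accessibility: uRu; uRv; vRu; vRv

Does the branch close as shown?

Yes, closed

Both p3 and ~p3 appear at v.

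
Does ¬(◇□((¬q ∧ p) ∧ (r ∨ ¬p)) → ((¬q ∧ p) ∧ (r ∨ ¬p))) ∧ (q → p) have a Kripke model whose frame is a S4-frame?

Satisfiable

1. ¬(◇□((¬q ∧ p) ∧ (r ∨ ¬p)) → ((¬q ∧ p) ∧ (r ∨ ¬p))) ∧ (q → p), 0
2. ¬(◇□((¬q ∧ p) ∧ (r ∨ ¬p)) → ((¬q ∧ p) ∧ (r ∨ ¬p))), 0
3. q → p, 0
4. ◇□((¬q ∧ p) ∧ (r ∨ ¬p)), 0
5. ¬((¬q ∧ p) ∧ (r ∨ ¬p)), 0
6. p, 0
7. ¬(r ∨ ¬p), 0
8. ¬r, 0
9. □((¬q ∧ p) ∧ (r ∨ ¬p)), 1
10. (¬q ∧ p) ∧ (r ∨ ¬p), 1
11. ¬q ∧ p, 1
12. r ∨ ¬p, 1
13. ¬q, 1
14. p, 1
15. r, 1
Accessibility: 0R0, 0R1, 1R1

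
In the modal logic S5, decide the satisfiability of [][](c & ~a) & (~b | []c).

Satisfiable

1. [][](c & ~a) & (~b | []c), 0
2. [][](c & ~a), 0   [&-rule on 1]
3. ~b | []c, 0   [&-rule on 1]
4. [](c & ~a), 0   [[]-rule on 2 via 0R0]
5. c & ~a, 0   [[]-rule on 4 via 0R0]
6. c, 0   [&-rule on 5]
7. ~a, 0   [&-rule on 5]
8. []c, 0   [|-rule on 3 (branches; this branch)]
Accessibility: 0R0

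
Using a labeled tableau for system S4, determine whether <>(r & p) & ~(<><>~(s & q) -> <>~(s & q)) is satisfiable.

1. <>(r & p) & ~(<><>~(s & q) -> <>~(s & q)), u
2. <>(r & p), u
3. ~(<><>~(s & q) -> <>~(s & q)), u
4. <><>~(s & q), u
5. ~<>~(s & q), u
6. s & q, u
7. s, u
8. q, u
9. r & p, v
10. r, v
11. p, v
12. s & q, v
13. s, v
14. q, v
15. <>~(s & q), w
16. s & q, w
17. s, w
18. q, w
19. ~(s & q), x
20. s & q, x
21. s, x
22. q, x
23. ~q, x
Accessibility: uRu, uRv, uRw, uRx, vRv, wRw, wRx, xRx
Branch closes: q and ~q both at x.
Every branch closes; the branch above is one of them.

Unsatisfiable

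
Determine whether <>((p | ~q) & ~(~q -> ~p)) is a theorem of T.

No, not valid

Tableau for the negation ~<>((p | ~q) & ~(~q -> ~p)):
1. ~<>((p | ~q) & ~(~q -> ~p)), u
2. ~((p | ~q) & ~(~q -> ~p)), u   [~<>-rule on 1 via uRu]
3. ~q -> ~p, u   [~&-rule on 2 (branches; this branch)]
4. ~p, u   [->-rule on 3 (branches; this branch)]
Accessibility: uRu
The negation has an open branch (countermodel exists).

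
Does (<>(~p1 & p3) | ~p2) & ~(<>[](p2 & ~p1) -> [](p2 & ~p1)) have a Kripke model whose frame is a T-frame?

Satisfiable

1. (<>(~p1 & p3) | ~p2) & ~(<>[](p2 & ~p1) -> [](p2 & ~p1)), u
2. <>(~p1 & p3) | ~p2, u   [&-rule on 1]
3. ~(<>[](p2 & ~p1) -> [](p2 & ~p1)), u   [&-rule on 1]
4. <>[](p2 & ~p1), u   [~->-rule on 3]
5. ~[](p2 & ~p1), u   [~->-rule on 3]
6. ~p2, u   [|-rule on 2 (branches; this branch)]
7. [](p2 & ~p1), v   [<>-rule on 4: fresh world v, uRv]
8. p2 & ~p1, v   [[]-rule on 7 via vRv]
9. p2, v   [&-rule on 8]
10. ~p1, v   [&-rule on 8]
11. ~(p2 & ~p1), w   [~[]-rule on 5: fresh world w, uRw]
12. p1, w   [~&-rule on 11 (branches; this branch)]
Accessibility: uRu, uRv, uRw, vRv, wRw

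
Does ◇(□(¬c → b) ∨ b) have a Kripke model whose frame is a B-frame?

1. ◇(□(¬c → b) ∨ b), w0
2. □(¬c → b) ∨ b, w1
3. b, w1
Accessibility: w0Rw0, w0Rw1, w1Rw0, w1Rw1

Satisfiable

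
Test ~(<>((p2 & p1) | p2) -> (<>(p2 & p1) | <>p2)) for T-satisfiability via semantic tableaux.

Unsatisfiable

1. ~(<>((p2 & p1) | p2) -> (<>(p2 & p1) | <>p2)), w0
2. <>((p2 & p1) | p2), w0   [~->-rule on 1]
3. ~(<>(p2 & p1) | <>p2), w0   [~->-rule on 1]
4. ~<>(p2 & p1), w0   [~|-rule on 3]
5. ~<>p2, w0   [~|-rule on 3]
6. ~(p2 & p1), w0   [~<>-rule on 4 via w0Rw0]
7. ~p2, w0   [~<>-rule on 5 via w0Rw0]
8. ~p1, w0   [~&-rule on 6 (branches; this branch)]
9. (p2 & p1) | p2, w1   [<>-rule on 2: fresh world w1, w0Rw1]
10. ~(p2 & p1), w1   [~<>-rule on 4 via w0Rw1]
11. ~p2, w1   [~<>-rule on 5 via w0Rw1]
12. p2 & p1, w1   [|-rule on 9 (branches; this branch)]
13. p2, w1   [&-rule on 12]
14. p1, w1   [&-rule on 12]
Accessibility: w0Rw0, w0Rw1, w1Rw1
Branch closes: p2 and ~p2 both at w1.
All branches of the tableau close; one closing branch shown above.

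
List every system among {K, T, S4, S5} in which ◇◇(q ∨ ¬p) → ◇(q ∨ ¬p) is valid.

T-tableau for the negation ¬(◇◇(q ∨ ¬p) → ◇(q ∨ ¬p)):
1. ¬(◇◇(q ∨ ¬p) → ◇(q ∨ ¬p)), 0
2. ◇◇(q ∨ ¬p), 0   [¬→-rule on 1]
3. ¬◇(q ∨ ¬p), 0   [¬→-rule on 1]
4. ¬(q ∨ ¬p), 0   [¬◇-rule on 3 via 0R0]
5. ¬q, 0   [¬∨-rule on 4]
6. p, 0   [¬∨-rule on 4]
7. ◇(q ∨ ¬p), 1   [◇-rule on 2: fresh world 1, 0R1]
8. ¬(q ∨ ¬p), 1   [¬◇-rule on 3 via 0R1]
9. ¬q, 1   [¬∨-rule on 8]
10. p, 1   [¬∨-rule on 8]
11. q ∨ ¬p, 2   [◇-rule on 7: fresh world 2, 1R2]
12. ¬p, 2   [∨-rule on 11 (branches; this branch)]
Accessibility: 0R0, 0R1, 1R1, 1R2, 2R2
Complete open branch: countermodel on a T-frame, so not valid in T, nor in K (the same frame is also a K-frame).
S4-tableau for the negation ¬(◇◇(q ∨ ¬p) → ◇(q ∨ ¬p)):
1. ¬(◇◇(q ∨ ¬p) → ◇(q ∨ ¬p)), 0
2. ◇◇(q ∨ ¬p), 0   [¬→-rule on 1]
3. ¬◇(q ∨ ¬p), 0   [¬→-rule on 1]
4. ¬(q ∨ ¬p), 0   [¬◇-rule on 3 via 0R0]
5. ¬q, 0   [¬∨-rule on 4]
6. p, 0   [¬∨-rule on 4]
7. ◇(q ∨ ¬p), 1   [◇-rule on 2: fresh world 1, 0R1]
8. ¬(q ∨ ¬p), 1   [¬◇-rule on 3 via 0R1]
9. ¬q, 1   [¬∨-rule on 8]
10. p, 1   [¬∨-rule on 8]
11. q ∨ ¬p, 2   [◇-rule on 7: fresh world 2, 1R2]
12. ¬(q ∨ ¬p), 2   [¬◇-rule on 3 via 0R2]
13. ¬q, 2   [¬∨-rule on 12]
14. p, 2   [¬∨-rule on 12]
15. ¬p, 2   [∨-rule on 11 (branches; this branch)]
Accessibility: 0R0, 0R1, 0R2, 1R1, 1R2, 2R2
Branch closes: p and ¬p both at 2.
Every branch closes (one shown): valid in S4, hence also in S5 (every theorem of S4 is a theorem of S5).

S4, S5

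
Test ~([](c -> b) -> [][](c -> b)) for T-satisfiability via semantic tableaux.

1. ~([](c -> b) -> [][](c -> b)), 0
2. [](c -> b), 0
3. ~[][](c -> b), 0
4. c -> b, 0
5. b, 0
6. ~[](c -> b), 1
7. c -> b, 1
8. b, 1
9. ~(c -> b), 2
10. c, 2
11. ~b, 2
Accessibility: 0R0, 0R1, 1R1, 1R2, 2R2

Satisfiable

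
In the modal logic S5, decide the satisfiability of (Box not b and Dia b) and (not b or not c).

No, unsatisfiable

1. (Box not b and Dia b) and (not b or not c), 0
2. Box not b and Dia b, 0   [and-rule on 1]
3. not b or not c, 0   [and-rule on 1]
4. Box not b, 0   [and-rule on 2]
5. Dia b, 0   [and-rule on 2]
6. not b, 0   [Box-rule on 4 via 0R0]
7. not c, 0   [or-rule on 3 (branches; this branch)]
8. b, 1   [Dia-rule on 5: fresh world 1, 0R1]
9. not b, 1   [Box-rule on 4 via 0R1]
Accessibility: 0R0, 0R1, 1R0, 1R1
Branch closes: b and not b both at 1.
Every branch closes; the branch above is one of them.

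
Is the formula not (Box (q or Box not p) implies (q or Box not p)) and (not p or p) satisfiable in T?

1. not (Box (q or Box not p) implies (q or Box not p)) and (not p or p), w0
2. not (Box (q or Box not p) implies (q or Box not p)), w0   [and-rule on 1]
3. not p or p, w0   [and-rule on 1]
4. Box (q or Box not p), w0   [neg-implies-rule on 2]
5. not (q or Box not p), w0   [neg-implies-rule on 2]
6. not q, w0   [neg-or-rule on 5]
7. not Box not p, w0   [neg-or-rule on 5]
8. q or Box not p, w0   [Box-rule on 4 via w0Rw0]
9. not p, w0   [or-rule on 3 (branches; this branch)]
10. Box not p, w0   [or-rule on 8 (branches; this branch)]
11. p, w1   [neg-Box-rule on 7: fresh world w1, w0Rw1]
12. q or Box not p, w1   [Box-rule on 4 via w0Rw1]
13. not p, w1   [Box-rule on 10 via w0Rw1]
Accessibility: w0Rw0, w0Rw1, w1Rw1
Branch closes: p and not p both at w1.
All branches of the tableau close; one closing branch shown above.

Unsatisfiable (every branch closes)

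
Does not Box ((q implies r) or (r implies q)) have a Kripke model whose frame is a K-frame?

No, unsatisfiable

1. not Box ((q implies r) or (r implies q)), 0
2. not ((q implies r) or (r implies q)), 1
3. not (q implies r), 1
4. not (r implies q), 1
5. q, 1
6. not r, 1
7. r, 1
8. not q, 1
Accessibility: 0R1
Branch closes: r and not r both at 1.
Every branch closes; the branch above is one of them.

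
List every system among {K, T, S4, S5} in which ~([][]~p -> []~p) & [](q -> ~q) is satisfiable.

T-tableau for the formula:
1. ~([][]~p -> []~p) & [](q -> ~q), u
2. ~([][]~p -> []~p), u   [&-rule on 1]
3. [](q -> ~q), u   [&-rule on 1]
4. [][]~p, u   [~->-rule on 2]
5. ~[]~p, u   [~->-rule on 2]
6. q -> ~q, u   [[]-rule on 3 via uRu]
7. []~p, u   [[]-rule on 4 via uRu]
8. ~p, u   [[]-rule on 7 via uRu]
9. ~q, u   [->-rule on 6 (branches; this branch)]
10. p, v   [~[]-rule on 5: fresh world v, uRv]
11. q -> ~q, v   [[]-rule on 3 via uRv]
12. []~p, v   [[]-rule on 4 via uRv]
13. ~p, v   [[]-rule on 7 via uRv]
Accessibility: uRu, uRv, vRv
Branch closes: p and ~p both at v.
Every branch closes (one shown): unsatisfiable in T, hence also in S4, S5 (every S4/S5-frame is a T-frame).
K-tableau for the formula:
1. ~([][]~p -> []~p) & [](q -> ~q), u
2. ~([][]~p -> []~p), u   [&-rule on 1]
3. [](q -> ~q), u   [&-rule on 1]
4. [][]~p, u   [~->-rule on 2]
5. ~[]~p, u   [~->-rule on 2]
6. p, v   [~[]-rule on 5: fresh world v, uRv]
7. q -> ~q, v   [[]-rule on 3 via uRv]
8. []~p, v   [[]-rule on 4 via uRv]
9. ~q, v   [->-rule on 7 (branches; this branch)]
Accessibility: uRv
Complete open branch: satisfiable in K.

K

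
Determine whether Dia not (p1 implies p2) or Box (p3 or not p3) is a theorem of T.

Valid

Tableau for the negation not (Dia not (p1 implies p2) or Box (p3 or not p3)):
1. not (Dia not (p1 implies p2) or Box (p3 or not p3)), w0
2. not Dia not (p1 implies p2), w0
3. not Box (p3 or not p3), w0
4. p1 implies p2, w0
5. p2, w0
6. not (p3 or not p3), w1
7. not p3, w1
8. p3, w1
Accessibility: w0Rw0, w0Rw1, w1Rw1
Branch closes: p3 and not p3 both at w1.
All branches of the negation close; one closing branch shown above.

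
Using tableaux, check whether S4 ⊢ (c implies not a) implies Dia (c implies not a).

Valid in S4

Tableau for the negation not ((c implies not a) implies Dia (c implies not a)):
1. not ((c implies not a) implies Dia (c implies not a)), w0
2. c implies not a, w0
3. not Dia (c implies not a), w0
4. not (c implies not a), w0
5. c, w0
6. a, w0
7. not a, w0
Accessibility: w0Rw0
Branch closes: a and not a both at w0.
Every branch of the negation's tableau closes; the branch above is one of them.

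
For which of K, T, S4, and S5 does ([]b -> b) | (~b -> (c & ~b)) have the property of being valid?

K-tableau for the negation ~(([]b -> b) | (~b -> (c & ~b))):
1. ~(([]b -> b) | (~b -> (c & ~b))), u
2. ~([]b -> b), u
3. ~(~b -> (c & ~b)), u
4. []b, u
5. ~b, u
6. ~(c & ~b), u
7. ~c, u
Complete open branch: countermodel on a K-frame, so not valid in K.
T-tableau for the negation ~(([]b -> b) | (~b -> (c & ~b))):
1. ~(([]b -> b) | (~b -> (c & ~b))), u
2. ~([]b -> b), u
3. ~(~b -> (c & ~b)), u
4. []b, u
5. ~b, u
6. ~(c & ~b), u
7. b, u
Accessibility: uRu
Branch closes: b and ~b both at u.
Every branch closes (one shown): valid in T, hence also in S4, S5 (every theorem of T is a theorem of S4 and S5).

T, S4, S5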